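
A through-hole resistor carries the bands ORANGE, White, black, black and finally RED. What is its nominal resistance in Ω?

Orange → 3 (first significant figure)
White → 9 (second significant figure)
Black → 0 (third significant figure)
Black → ×1 multiplier
390 × 1 = 390 Ω

390 Ω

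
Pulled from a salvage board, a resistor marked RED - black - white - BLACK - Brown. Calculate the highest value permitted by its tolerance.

211.09 Ω

Red → 2 (first significant figure)
Black → 0 (second significant figure)
White → 9 (third significant figure)
Black → ×1 multiplier
Brown → ±1% tolerance
209 × 1 = 209 Ω
Highest = 209 × (1 + 1/100) = 211.09 Ω.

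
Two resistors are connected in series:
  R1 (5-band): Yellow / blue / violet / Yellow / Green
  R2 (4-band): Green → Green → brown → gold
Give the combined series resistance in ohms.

R1: yellow, blue, violet → 467; yellow ×10^4 → 4670000 Ω.
R2: green, green → 55; brown ×10 → 550 Ω.
Series: 4670000 + 550 = 4670550 Ω.

4670550 Ω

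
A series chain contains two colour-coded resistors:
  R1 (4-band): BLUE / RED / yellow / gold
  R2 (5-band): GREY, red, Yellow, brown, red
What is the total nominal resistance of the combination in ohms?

628240 Ω

R1: blue, red → 62; yellow ×10^4 → 620000 Ω.
R2: grey, red, yellow → 824; brown ×10 → 8240 Ω.
Series: 620000 + 8240 = 628240 Ω.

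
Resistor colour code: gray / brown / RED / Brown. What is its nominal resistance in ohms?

8100 Ω

Grey → 8 (first significant figure)
Brown → 1 (second significant figure)
Red → ×10^2 multiplier
81 × 100 = 8100 Ω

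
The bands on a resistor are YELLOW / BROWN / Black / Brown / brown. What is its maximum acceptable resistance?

4141 Ω

Yellow → 4 (first significant figure)
Brown → 1 (second significant figure)
Black → 0 (third significant figure)
Brown → ×10 multiplier
Brown → ±1% tolerance
410 × 10 = 4100 Ω
Maximum = 4100 × (1 + 1/100) = 4141 Ω.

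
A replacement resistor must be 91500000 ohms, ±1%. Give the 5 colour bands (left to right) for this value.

91500000 Ω = 915 × 10^5.
9 → white
1 → brown
5 → green
Multiplier 10^5 → green.
±1% tolerance → brown.

white, brown, green, green, brown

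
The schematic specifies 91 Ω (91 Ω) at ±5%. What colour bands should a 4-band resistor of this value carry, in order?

white, brown, black, gold

91 Ω = 91 × 10^0.
9 → white
1 → brown
Multiplier 10^0 → black.
±5% tolerance → gold.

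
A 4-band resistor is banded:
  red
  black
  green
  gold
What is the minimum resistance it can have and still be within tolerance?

Red → 2 (first significant figure)
Black → 0 (second significant figure)
Green → ×10^5 multiplier
Gold → ±5% tolerance
20 × 100000 = 2000000 Ω
Minimum = 2000000 × (1 − 5/100) = 1900000 Ω.

1900000 Ω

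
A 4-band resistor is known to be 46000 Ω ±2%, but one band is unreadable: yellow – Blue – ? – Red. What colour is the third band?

orange

46000 Ω = 46 × 10^3.
The third band is the multiplier, 10^3, which is orange.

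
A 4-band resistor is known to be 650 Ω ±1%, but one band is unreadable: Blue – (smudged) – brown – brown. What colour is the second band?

green

650 Ω = 65 × 10^1.
The second band gives digit 5 of the significand, and 5 is green.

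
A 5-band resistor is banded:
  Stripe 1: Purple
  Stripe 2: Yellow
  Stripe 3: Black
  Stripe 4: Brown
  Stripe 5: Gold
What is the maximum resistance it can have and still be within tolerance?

Violet → 7 (first significant figure)
Yellow → 4 (second significant figure)
Black → 0 (third significant figure)
Brown → ×10 multiplier
Gold → ±5% tolerance
740 × 10 = 7400 Ω
Maximum = 7400 × (1 + 5/100) = 7770 Ω.

7770 Ω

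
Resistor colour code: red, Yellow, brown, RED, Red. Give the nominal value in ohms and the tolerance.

Red → 2 (first significant figure)
Yellow → 4 (second significant figure)
Brown → 1 (third significant figure)
Red → ×10^2 multiplier
Red → ±2% tolerance
241 × 100 = 24100 Ω

24100 Ω ±2%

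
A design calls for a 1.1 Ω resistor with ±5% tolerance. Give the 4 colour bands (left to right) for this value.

brown, brown, gold, gold

1.1 Ω = 11 × 10^-1.
1 → brown
1 → brown
Multiplier 10^-1 → gold.
±5% tolerance → gold.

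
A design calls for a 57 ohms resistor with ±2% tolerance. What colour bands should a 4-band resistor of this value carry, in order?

green, violet, black, red

57 Ω = 57 × 10^0.
5 → green
7 → violet
Multiplier 10^0 → black.
±2% tolerance → red.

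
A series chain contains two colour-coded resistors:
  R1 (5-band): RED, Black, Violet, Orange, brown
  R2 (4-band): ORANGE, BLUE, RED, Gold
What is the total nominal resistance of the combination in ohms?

210600 Ω

R1: red, black, violet → 207; orange ×10^3 → 207000 Ω.
R2: orange, blue → 36; red ×10^2 → 3600 Ω.
Series: 207000 + 3600 = 210600 Ω.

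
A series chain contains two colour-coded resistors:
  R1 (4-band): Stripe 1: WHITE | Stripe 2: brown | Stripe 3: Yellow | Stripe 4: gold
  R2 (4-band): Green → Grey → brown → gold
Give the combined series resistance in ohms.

910580 Ω

R1: white, brown → 91; yellow ×10^4 → 910000 Ω.
R2: green, grey → 58; brown ×10 → 580 Ω.
Series: 910000 + 580 = 910580 Ω.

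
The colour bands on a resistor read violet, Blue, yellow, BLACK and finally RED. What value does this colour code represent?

764 Ω

Violet → 7 (first significant figure)
Blue → 6 (second significant figure)
Yellow → 4 (third significant figure)
Black → ×1 multiplier
764 × 1 = 764 Ω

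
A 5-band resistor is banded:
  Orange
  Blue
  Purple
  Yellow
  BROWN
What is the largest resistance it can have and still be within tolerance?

3706700 Ω

Orange → 3 (first significant figure)
Blue → 6 (second significant figure)
Violet → 7 (third significant figure)
Yellow → ×10^4 multiplier
Brown → ±1% tolerance
367 × 10000 = 3670000 Ω
Largest = 3670000 × (1 + 1/100) = 3706700 Ω.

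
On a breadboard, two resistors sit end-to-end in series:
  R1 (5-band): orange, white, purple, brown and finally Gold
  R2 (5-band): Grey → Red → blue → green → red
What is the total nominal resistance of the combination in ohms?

82603970 Ω

R1: orange, white, violet → 397; brown ×10 → 3970 Ω.
R2: grey, red, blue → 826; green ×10^5 → 82600000 Ω.
Series: 3970 + 82600000 = 82603970 Ω.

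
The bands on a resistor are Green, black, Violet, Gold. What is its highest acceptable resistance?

525000000 Ω

Green → 5 (first significant figure)
Black → 0 (second significant figure)
Violet → ×10^7 multiplier
Gold → ±5% tolerance
50 × 10000000 = 500000000 Ω
Highest = 500000000 × (1 + 5/100) = 525000000 Ω.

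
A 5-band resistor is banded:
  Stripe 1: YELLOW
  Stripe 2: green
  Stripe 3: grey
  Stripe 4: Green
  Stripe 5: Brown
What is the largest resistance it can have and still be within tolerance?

46258000 Ω

Yellow → 4 (first significant figure)
Green → 5 (second significant figure)
Grey → 8 (third significant figure)
Green → ×10^5 multiplier
Brown → ±1% tolerance
458 × 100000 = 45800000 Ω
Largest = 45800000 × (1 + 1/100) = 46258000 Ω.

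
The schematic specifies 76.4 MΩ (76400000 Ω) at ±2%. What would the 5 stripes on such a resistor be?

76400000 Ω = 764 × 10^5.
7 → violet
6 → blue
4 → yellow
Multiplier 10^5 → green.
±2% tolerance → red.

violet, blue, yellow, green, red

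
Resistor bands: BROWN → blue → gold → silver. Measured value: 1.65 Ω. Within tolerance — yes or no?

yes

Brown → 1 (first significant figure)
Blue → 6 (second significant figure)
Gold → ×0.1 multiplier
Silver → ±10% tolerance
16 × 0.1 = 1.6 Ω
Allowed range: 1.44 Ω to 1.76 Ω.
1.65 Ω lies inside that range.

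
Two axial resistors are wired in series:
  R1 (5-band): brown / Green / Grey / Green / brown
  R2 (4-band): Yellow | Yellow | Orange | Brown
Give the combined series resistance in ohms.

15844000 Ω

R1: brown, green, grey → 158; green ×10^5 → 15800000 Ω.
R2: yellow, yellow → 44; orange ×10^3 → 44000 Ω.
Series: 15800000 + 44000 = 15844000 Ω.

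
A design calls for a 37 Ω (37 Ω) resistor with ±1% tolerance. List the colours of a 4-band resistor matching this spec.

37 Ω = 37 × 10^0.
3 → orange
7 → violet
Multiplier 10^0 → black.
±1% tolerance → brown.

orange, violet, black, brown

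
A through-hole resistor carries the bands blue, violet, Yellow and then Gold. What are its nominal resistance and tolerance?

670000 Ω ±5%

Blue → 6 (first significant figure)
Violet → 7 (second significant figure)
Yellow → ×10^4 multiplier
Gold → ±5% tolerance
67 × 10000 = 670000 Ω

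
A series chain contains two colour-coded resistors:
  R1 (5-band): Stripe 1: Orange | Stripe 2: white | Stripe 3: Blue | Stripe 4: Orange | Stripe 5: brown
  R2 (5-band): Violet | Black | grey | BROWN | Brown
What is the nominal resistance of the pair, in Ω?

R1: orange, white, blue → 396; orange ×10^3 → 396000 Ω.
R2: violet, black, grey → 708; brown ×10 → 7080 Ω.
Series: 396000 + 7080 = 403080 Ω.

403080 Ω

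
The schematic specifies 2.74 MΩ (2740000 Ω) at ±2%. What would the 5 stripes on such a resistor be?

2740000 Ω = 274 × 10^4.
2 → red
7 → violet
4 → yellow
Multiplier 10^4 → yellow.
±2% tolerance → red.

red, violet, yellow, yellow, red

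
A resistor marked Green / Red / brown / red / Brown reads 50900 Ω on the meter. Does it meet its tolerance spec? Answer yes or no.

Green → 5 (first significant figure)
Red → 2 (second significant figure)
Brown → 1 (third significant figure)
Red → ×10^2 multiplier
Brown → ±1% tolerance
521 × 100 = 52100 Ω
Allowed range: 51579 Ω to 52621 Ω.
50900 Ω lies outside that range.

no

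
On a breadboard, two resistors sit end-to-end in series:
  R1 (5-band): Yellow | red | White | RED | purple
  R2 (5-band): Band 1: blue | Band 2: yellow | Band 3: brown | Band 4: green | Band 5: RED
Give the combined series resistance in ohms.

R1: yellow, red, white → 429; red ×10^2 → 42900 Ω.
R2: blue, yellow, brown → 641; green ×10^5 → 64100000 Ω.
Series: 42900 + 64100000 = 64142900 Ω.

64142900 Ω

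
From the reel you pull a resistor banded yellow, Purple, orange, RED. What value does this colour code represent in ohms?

47000 Ω

Yellow → 4 (first significant figure)
Violet → 7 (second significant figure)
Orange → ×10^3 multiplier
47 × 1000 = 47000 Ω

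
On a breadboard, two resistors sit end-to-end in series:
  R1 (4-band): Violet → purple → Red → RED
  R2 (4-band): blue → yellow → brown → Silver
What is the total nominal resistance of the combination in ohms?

8340 Ω

R1: violet, violet → 77; red ×10^2 → 7700 Ω.
R2: blue, yellow → 64; brown ×10 → 640 Ω.
Series: 7700 + 640 = 8340 Ω.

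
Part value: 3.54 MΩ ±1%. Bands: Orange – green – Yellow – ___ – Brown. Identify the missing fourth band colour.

yellow

3540000 Ω = 354 × 10^4.
The fourth band is the multiplier, 10^4, which is yellow.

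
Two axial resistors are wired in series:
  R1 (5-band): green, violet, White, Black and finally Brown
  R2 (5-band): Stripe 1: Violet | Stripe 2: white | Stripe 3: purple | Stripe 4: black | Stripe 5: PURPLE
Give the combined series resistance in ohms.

R1: green, violet, white → 579; black ×1 → 579 Ω.
R2: violet, white, violet → 797; black ×1 → 797 Ω.
Series: 579 + 797 = 1376 Ω.

1376 Ω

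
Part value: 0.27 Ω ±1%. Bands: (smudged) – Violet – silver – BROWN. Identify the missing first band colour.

red

0.27 Ω = 27 × 10^-2.
The first band gives digit 2 of the significand, and 2 is red.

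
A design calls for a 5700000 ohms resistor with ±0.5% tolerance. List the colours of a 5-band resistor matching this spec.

green, violet, black, yellow, green

5700000 Ω = 570 × 10^4.
5 → green
7 → violet
0 → black
Multiplier 10^4 → yellow.
±0.5% tolerance → green.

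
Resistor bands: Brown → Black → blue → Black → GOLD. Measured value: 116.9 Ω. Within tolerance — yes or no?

no

Brown → 1 (first significant figure)
Black → 0 (second significant figure)
Blue → 6 (third significant figure)
Black → ×1 multiplier
Gold → ±5% tolerance
106 × 1 = 106 Ω
Allowed range: 100.7 Ω to 111.3 Ω.
116.9 Ω lies outside that range.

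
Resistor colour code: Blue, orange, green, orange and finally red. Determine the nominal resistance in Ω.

635000 Ω

Blue → 6 (first significant figure)
Orange → 3 (second significant figure)
Green → 5 (third significant figure)
Orange → ×10^3 multiplier
635 × 1000 = 635000 Ω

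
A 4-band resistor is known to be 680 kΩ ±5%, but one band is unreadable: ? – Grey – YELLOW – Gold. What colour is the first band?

blue

680000 Ω = 68 × 10^4.
The first band gives digit 6 of the significand, and 6 is blue.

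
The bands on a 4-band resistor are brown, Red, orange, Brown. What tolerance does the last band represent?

The last band, brown, is the tolerance band.
Brown corresponds to ±1%.

±1%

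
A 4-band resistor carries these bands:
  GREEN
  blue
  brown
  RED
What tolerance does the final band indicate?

The last band, red, is the tolerance band.
Red corresponds to ±2%.

±2%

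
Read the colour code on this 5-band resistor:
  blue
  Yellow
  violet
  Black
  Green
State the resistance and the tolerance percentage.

Blue → 6 (first significant figure)
Yellow → 4 (second significant figure)
Violet → 7 (third significant figure)
Black → ×1 multiplier
Green → ±0.5% tolerance
647 × 1 = 647 Ω

647 Ω ±0.5%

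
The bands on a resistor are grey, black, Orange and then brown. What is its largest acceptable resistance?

80800 Ω

Grey → 8 (first significant figure)
Black → 0 (second significant figure)
Orange → ×10^3 multiplier
Brown → ±1% tolerance
80 × 1000 = 80000 Ω
Largest = 80000 × (1 + 1/100) = 80800 Ω.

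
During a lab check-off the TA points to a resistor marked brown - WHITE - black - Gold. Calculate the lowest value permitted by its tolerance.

Brown → 1 (first significant figure)
White → 9 (second significant figure)
Black → ×1 multiplier
Gold → ±5% tolerance
19 × 1 = 19 Ω
Lowest = 19 × (1 − 5/100) = 18.05 Ω.

18.05 Ω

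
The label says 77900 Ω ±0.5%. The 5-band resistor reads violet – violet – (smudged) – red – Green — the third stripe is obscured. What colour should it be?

77900 Ω = 779 × 10^2.
The third band gives digit 9 of the significand, and 9 is white.

white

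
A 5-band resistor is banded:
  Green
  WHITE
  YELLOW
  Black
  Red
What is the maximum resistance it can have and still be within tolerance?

605.88 Ω

Green → 5 (first significant figure)
White → 9 (second significant figure)
Yellow → 4 (third significant figure)
Black → ×1 multiplier
Red → ±2% tolerance
594 × 1 = 594 Ω
Maximum = 594 × (1 + 2/100) = 605.88 Ω.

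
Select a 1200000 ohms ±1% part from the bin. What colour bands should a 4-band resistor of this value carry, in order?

1200000 Ω = 12 × 10^5.
1 → brown
2 → red
Multiplier 10^5 → green.
±1% tolerance → brown.

brown, red, green, brown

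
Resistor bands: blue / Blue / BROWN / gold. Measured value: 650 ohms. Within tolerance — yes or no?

Blue → 6 (first significant figure)
Blue → 6 (second significant figure)
Brown → ×10 multiplier
Gold → ±5% tolerance
66 × 10 = 660 Ω
Allowed range: 627 Ω to 693 Ω.
650 ohms lies inside that range.

yes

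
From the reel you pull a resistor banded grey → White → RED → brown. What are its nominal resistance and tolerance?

8900 Ω ±1%

Grey → 8 (first significant figure)
White → 9 (second significant figure)
Red → ×10^2 multiplier
Brown → ±1% tolerance
89 × 100 = 8900 Ω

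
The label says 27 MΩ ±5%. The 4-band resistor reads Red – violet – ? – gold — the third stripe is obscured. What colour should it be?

27000000 Ω = 27 × 10^6.
The third band is the multiplier, 10^6, which is blue.

blue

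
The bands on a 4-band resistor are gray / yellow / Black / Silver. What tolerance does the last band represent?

The last band, silver, is the tolerance band.
Silver corresponds to ±10%.

±10%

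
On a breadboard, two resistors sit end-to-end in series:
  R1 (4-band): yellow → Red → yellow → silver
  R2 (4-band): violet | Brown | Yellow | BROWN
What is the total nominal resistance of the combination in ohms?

1130000 Ω

R1: yellow, red → 42; yellow ×10^4 → 420000 Ω.
R2: violet, brown → 71; yellow ×10^4 → 710000 Ω.
Series: 420000 + 710000 = 1130000 Ω.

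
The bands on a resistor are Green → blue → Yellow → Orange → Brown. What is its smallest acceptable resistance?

558360 Ω

Green → 5 (first significant figure)
Blue → 6 (second significant figure)
Yellow → 4 (third significant figure)
Orange → ×10^3 multiplier
Brown → ±1% tolerance
564 × 1000 = 564000 Ω
Smallest = 564000 × (1 − 1/100) = 558360 Ω.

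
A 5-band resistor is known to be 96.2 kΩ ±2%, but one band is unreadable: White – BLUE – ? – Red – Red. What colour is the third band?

96200 Ω = 962 × 10^2.
The third band gives digit 2 of the significand, and 2 is red.

red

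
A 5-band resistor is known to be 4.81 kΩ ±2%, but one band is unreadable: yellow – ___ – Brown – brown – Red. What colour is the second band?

grey

4810 Ω = 481 × 10^1.
The second band gives digit 8 of the significand, and 8 is grey.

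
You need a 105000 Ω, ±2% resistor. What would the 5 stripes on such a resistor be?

105000 Ω = 105 × 10^3.
1 → brown
0 → black
5 → green
Multiplier 10^3 → orange.
±2% tolerance → red.

brown, black, green, orange, red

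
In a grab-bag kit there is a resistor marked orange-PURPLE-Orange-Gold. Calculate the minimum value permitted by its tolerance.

35150 Ω

Orange → 3 (first significant figure)
Violet → 7 (second significant figure)
Orange → ×10^3 multiplier
Gold → ±5% tolerance
37 × 1000 = 37000 Ω
Minimum = 37000 × (1 − 5/100) = 35150 Ω.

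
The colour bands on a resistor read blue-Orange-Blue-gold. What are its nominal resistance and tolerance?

Blue → 6 (first significant figure)
Orange → 3 (second significant figure)
Blue → ×10^6 multiplier
Gold → ±5% tolerance
63 × 1000000 = 63000000 Ω

63000000 Ω ±5%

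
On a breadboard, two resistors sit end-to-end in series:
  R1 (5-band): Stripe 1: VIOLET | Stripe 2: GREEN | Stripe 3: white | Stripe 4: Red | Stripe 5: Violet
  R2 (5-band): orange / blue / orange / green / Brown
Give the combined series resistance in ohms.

36375900 Ω

R1: violet, green, white → 759; red ×10^2 → 75900 Ω.
R2: orange, blue, orange → 363; green ×10^5 → 36300000 Ω.
Series: 75900 + 36300000 = 36375900 Ω.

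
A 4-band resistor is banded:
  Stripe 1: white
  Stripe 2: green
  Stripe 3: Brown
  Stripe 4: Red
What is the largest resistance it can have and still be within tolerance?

White → 9 (first significant figure)
Green → 5 (second significant figure)
Brown → ×10 multiplier
Red → ±2% tolerance
95 × 10 = 950 Ω
Largest = 950 × (1 + 2/100) = 969 Ω.

969 Ω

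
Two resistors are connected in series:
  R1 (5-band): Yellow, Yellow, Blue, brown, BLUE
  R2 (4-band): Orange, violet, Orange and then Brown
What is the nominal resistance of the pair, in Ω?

41460 Ω

R1: yellow, yellow, blue → 446; brown ×10 → 4460 Ω.
R2: orange, violet → 37; orange ×10^3 → 37000 Ω.
Series: 4460 + 37000 = 41460 Ω.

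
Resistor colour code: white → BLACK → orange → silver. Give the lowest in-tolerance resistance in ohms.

White → 9 (first significant figure)
Black → 0 (second significant figure)
Orange → ×10^3 multiplier
Silver → ±10% tolerance
90 × 1000 = 90000 Ω
Lowest = 90000 × (1 − 10/100) = 81000 Ω.

81000 Ω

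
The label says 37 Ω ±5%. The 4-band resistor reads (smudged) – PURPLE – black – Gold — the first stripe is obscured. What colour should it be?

37 Ω = 37 × 10^0.
The first band gives digit 3 of the significand, and 3 is orange.

orange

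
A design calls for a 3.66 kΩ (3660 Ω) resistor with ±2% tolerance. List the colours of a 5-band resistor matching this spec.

orange, blue, blue, brown, red

3660 Ω = 366 × 10^1.
3 → orange
6 → blue
6 → blue
Multiplier 10^1 → brown.
±2% tolerance → red.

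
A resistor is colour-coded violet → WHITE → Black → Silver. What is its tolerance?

±10%

The last band, silver, is the tolerance band.
Silver corresponds to ±10%.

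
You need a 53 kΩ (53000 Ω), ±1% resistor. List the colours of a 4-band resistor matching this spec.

green, orange, orange, brown

53000 Ω = 53 × 10^3.
5 → green
3 → orange
Multiplier 10^3 → orange.
±1% tolerance → brown.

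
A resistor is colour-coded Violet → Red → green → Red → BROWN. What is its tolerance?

The last band, brown, is the tolerance band.
Brown corresponds to ±1%.

±1%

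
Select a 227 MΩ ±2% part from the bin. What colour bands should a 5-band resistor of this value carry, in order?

red, red, violet, blue, red

227000000 Ω = 227 × 10^6.
2 → red
2 → red
7 → violet
Multiplier 10^6 → blue.
±2% tolerance → red.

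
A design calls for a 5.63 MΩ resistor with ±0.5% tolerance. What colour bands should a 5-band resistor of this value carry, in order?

5630000 Ω = 563 × 10^4.
5 → green
6 → blue
3 → orange
Multiplier 10^4 → yellow.
±0.5% tolerance → green.

green, blue, orange, yellow, green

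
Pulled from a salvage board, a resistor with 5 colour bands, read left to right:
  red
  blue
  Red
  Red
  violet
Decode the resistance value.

Red → 2 (first significant figure)
Blue → 6 (second significant figure)
Red → 2 (third significant figure)
Red → ×10^2 multiplier
262 × 100 = 26200 Ω

26200 Ω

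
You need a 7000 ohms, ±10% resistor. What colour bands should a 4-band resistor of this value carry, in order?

7000 Ω = 70 × 10^2.
7 → violet
0 → black
Multiplier 10^2 → red.
±10% tolerance → silver.

violet, black, red, silver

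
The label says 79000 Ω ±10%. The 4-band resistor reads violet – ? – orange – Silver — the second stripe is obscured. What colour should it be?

79000 Ω = 79 × 10^3.
The second band gives digit 9 of the significand, and 9 is white.

white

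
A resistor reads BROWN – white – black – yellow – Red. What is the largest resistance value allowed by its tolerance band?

1938000 Ω

Brown → 1 (first significant figure)
White → 9 (second significant figure)
Black → 0 (third significant figure)
Yellow → ×10^4 multiplier
Red → ±2% tolerance
190 × 10000 = 1900000 Ω
Largest = 1900000 × (1 + 2/100) = 1938000 Ω.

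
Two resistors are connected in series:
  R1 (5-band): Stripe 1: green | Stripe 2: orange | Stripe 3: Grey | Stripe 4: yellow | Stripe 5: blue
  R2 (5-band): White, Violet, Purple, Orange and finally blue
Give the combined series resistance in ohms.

R1: green, orange, grey → 538; yellow ×10^4 → 5380000 Ω.
R2: white, violet, violet → 977; orange ×10^3 → 977000 Ω.
Series: 5380000 + 977000 = 6357000 Ω.

6357000 Ω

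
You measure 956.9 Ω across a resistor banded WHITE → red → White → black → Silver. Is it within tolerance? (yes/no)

yes

White → 9 (first significant figure)
Red → 2 (second significant figure)
White → 9 (third significant figure)
Black → ×1 multiplier
Silver → ±10% tolerance
929 × 1 = 929 Ω
Allowed range: 836.1 Ω to 1021.9 Ω.
956.9 Ω lies inside that range.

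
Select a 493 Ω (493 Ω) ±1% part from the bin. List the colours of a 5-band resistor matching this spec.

yellow, white, orange, black, brown

493 Ω = 493 × 10^0.
4 → yellow
9 → white
3 → orange
Multiplier 10^0 → black.
±1% tolerance → brown.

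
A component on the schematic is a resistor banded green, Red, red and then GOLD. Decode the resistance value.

Green → 5 (first significant figure)
Red → 2 (second significant figure)
Red → ×10^2 multiplier
52 × 100 = 5200 Ω

5200 Ω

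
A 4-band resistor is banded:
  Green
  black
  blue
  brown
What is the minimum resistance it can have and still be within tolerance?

Green → 5 (first significant figure)
Black → 0 (second significant figure)
Blue → ×10^6 multiplier
Brown → ±1% tolerance
50 × 1000000 = 50000000 Ω
Minimum = 50000000 × (1 − 1/100) = 49500000 Ω.

49500000 Ω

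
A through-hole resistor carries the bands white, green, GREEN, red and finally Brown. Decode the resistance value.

White → 9 (first significant figure)
Green → 5 (second significant figure)
Green → 5 (third significant figure)
Red → ×10^2 multiplier
955 × 100 = 95500 Ω

95500 Ω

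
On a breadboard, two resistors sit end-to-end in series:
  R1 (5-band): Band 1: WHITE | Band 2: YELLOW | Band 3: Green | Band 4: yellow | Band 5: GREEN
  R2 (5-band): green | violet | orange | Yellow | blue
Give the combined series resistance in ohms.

15180000 Ω

R1: white, yellow, green → 945; yellow ×10^4 → 9450000 Ω.
R2: green, violet, orange → 573; yellow ×10^4 → 5730000 Ω.
Series: 9450000 + 5730000 = 15180000 Ω.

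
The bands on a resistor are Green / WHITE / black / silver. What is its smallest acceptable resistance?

Green → 5 (first significant figure)
White → 9 (second significant figure)
Black → ×1 multiplier
Silver → ±10% tolerance
59 × 1 = 59 Ω
Smallest = 59 × (1 − 10/100) = 53.1 Ω.

53.1 Ω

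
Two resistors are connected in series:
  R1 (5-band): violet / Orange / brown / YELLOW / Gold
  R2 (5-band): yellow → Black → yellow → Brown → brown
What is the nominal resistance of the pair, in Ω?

7314040 Ω

R1: violet, orange, brown → 731; yellow ×10^4 → 7310000 Ω.
R2: yellow, black, yellow → 404; brown ×10 → 4040 Ω.
Series: 7310000 + 4040 = 7314040 Ω.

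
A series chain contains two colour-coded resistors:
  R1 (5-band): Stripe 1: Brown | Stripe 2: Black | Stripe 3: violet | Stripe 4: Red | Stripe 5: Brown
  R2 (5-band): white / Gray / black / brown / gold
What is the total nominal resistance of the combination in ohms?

20500 Ω

R1: brown, black, violet → 107; red ×10^2 → 10700 Ω.
R2: white, grey, black → 980; brown ×10 → 9800 Ω.
Series: 10700 + 9800 = 20500 Ω.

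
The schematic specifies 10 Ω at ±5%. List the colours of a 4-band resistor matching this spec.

10 Ω = 10 × 10^0.
1 → brown
0 → black
Multiplier 10^0 → black.
±5% tolerance → gold.

brown, black, black, gold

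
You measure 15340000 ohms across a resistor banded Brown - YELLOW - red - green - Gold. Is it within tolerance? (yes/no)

no

Brown → 1 (first significant figure)
Yellow → 4 (second significant figure)
Red → 2 (third significant figure)
Green → ×10^5 multiplier
Gold → ±5% tolerance
142 × 100000 = 14200000 Ω
Allowed range: 13490000 Ω to 14910000 Ω.
15340000 ohms lies outside that range.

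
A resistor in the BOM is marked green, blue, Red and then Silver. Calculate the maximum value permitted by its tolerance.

Green → 5 (first significant figure)
Blue → 6 (second significant figure)
Red → ×10^2 multiplier
Silver → ±10% tolerance
56 × 100 = 5600 Ω
Maximum = 5600 × (1 + 10/100) = 6160 Ω.

6160 Ω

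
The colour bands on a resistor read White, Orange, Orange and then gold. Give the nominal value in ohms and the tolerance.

93000 Ω ±5%

White → 9 (first significant figure)
Orange → 3 (second significant figure)
Orange → ×10^3 multiplier
Gold → ±5% tolerance
93 × 1000 = 93000 Ω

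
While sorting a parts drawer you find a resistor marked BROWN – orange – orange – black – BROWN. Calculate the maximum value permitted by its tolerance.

134.33 Ω

Brown → 1 (first significant figure)
Orange → 3 (second significant figure)
Orange → 3 (third significant figure)
Black → ×1 multiplier
Brown → ±1% tolerance
133 × 1 = 133 Ω
Maximum = 133 × (1 + 1/100) = 134.33 Ω.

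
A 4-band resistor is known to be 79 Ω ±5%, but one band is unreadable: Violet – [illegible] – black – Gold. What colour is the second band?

79 Ω = 79 × 10^0.
The second band gives digit 9 of the significand, and 9 is white.

white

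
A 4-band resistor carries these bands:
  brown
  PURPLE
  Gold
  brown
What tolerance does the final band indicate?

±1%

The last band, brown, is the tolerance band.
Brown corresponds to ±1%.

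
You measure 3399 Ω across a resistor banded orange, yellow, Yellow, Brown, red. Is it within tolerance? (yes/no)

Orange → 3 (first significant figure)
Yellow → 4 (second significant figure)
Yellow → 4 (third significant figure)
Brown → ×10 multiplier
Red → ±2% tolerance
344 × 10 = 3440 Ω
Allowed range: 3371.2 Ω to 3508.8 Ω.
3399 Ω lies inside that range.

yes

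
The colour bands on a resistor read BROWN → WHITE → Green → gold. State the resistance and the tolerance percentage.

1900000 Ω ±5%

Brown → 1 (first significant figure)
White → 9 (second significant figure)
Green → ×10^5 multiplier
Gold → ±5% tolerance
19 × 100000 = 1900000 Ω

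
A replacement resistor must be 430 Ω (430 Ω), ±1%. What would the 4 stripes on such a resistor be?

430 Ω = 43 × 10^1.
4 → yellow
3 → orange
Multiplier 10^1 → brown.
±1% tolerance → brown.

yellow, orange, brown, brown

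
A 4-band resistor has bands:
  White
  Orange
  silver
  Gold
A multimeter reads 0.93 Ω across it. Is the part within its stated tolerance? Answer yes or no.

White → 9 (first significant figure)
Orange → 3 (second significant figure)
Silver → ×0.01 multiplier
Gold → ±5% tolerance
93 × 0.01 = 0.93 Ω
Allowed range: 0.8835 Ω to 0.9765 Ω.
0.93 Ω lies inside that range.

yes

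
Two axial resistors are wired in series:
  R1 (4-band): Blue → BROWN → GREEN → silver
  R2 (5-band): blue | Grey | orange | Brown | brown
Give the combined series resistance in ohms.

R1: blue, brown → 61; green ×10^5 → 6100000 Ω.
R2: blue, grey, orange → 683; brown ×10 → 6830 Ω.
Series: 6100000 + 6830 = 6106830 Ω.

6106830 Ω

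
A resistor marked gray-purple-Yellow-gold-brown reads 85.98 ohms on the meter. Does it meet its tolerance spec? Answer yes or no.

Grey → 8 (first significant figure)
Violet → 7 (second significant figure)
Yellow → 4 (third significant figure)
Gold → ×0.1 multiplier
Brown → ±1% tolerance
874 × 0.1 = 87.4 Ω
Allowed range: 86.526 Ω to 88.274 Ω.
85.98 ohms lies outside that range.

no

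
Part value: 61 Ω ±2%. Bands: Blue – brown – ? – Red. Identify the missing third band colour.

61 Ω = 61 × 10^0.
The third band is the multiplier, 10^0, which is black.

black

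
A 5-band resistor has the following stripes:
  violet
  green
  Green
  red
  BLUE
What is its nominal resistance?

Violet → 7 (first significant figure)
Green → 5 (second significant figure)
Green → 5 (third significant figure)
Red → ×10^2 multiplier
755 × 100 = 75500 Ω

75500 Ω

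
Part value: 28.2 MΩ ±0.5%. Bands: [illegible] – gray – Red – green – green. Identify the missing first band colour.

28200000 Ω = 282 × 10^5.
The first band gives digit 2 of the significand, and 2 is red.

red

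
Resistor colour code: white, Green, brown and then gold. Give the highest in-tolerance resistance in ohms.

White → 9 (first significant figure)
Green → 5 (second significant figure)
Brown → ×10 multiplier
Gold → ±5% tolerance
95 × 10 = 950 Ω
Highest = 950 × (1 + 5/100) = 997.5 Ω.

997.5 Ω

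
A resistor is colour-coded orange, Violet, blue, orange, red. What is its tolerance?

±2%

The last band, red, is the tolerance band.
Red corresponds to ±2%.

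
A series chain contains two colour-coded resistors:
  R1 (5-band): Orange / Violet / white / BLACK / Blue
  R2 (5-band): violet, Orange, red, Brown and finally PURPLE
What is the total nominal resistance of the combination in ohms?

R1: orange, violet, white → 379; black ×1 → 379 Ω.
R2: violet, orange, red → 732; brown ×10 → 7320 Ω.
Series: 379 + 7320 = 7699 Ω.

7699 Ω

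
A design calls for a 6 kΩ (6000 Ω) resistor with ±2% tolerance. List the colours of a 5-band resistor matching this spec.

blue, black, black, brown, red

6000 Ω = 600 × 10^1.
6 → blue
0 → black
0 → black
Multiplier 10^1 → brown.
±2% tolerance → red.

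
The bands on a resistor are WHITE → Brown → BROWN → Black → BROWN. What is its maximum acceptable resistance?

920.11 Ω

White → 9 (first significant figure)
Brown → 1 (second significant figure)
Brown → 1 (third significant figure)
Black → ×1 multiplier
Brown → ±1% tolerance
911 × 1 = 911 Ω
Maximum = 911 × (1 + 1/100) = 920.11 Ω.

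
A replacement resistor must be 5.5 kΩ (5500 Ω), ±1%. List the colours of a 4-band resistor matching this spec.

5500 Ω = 55 × 10^2.
5 → green
5 → green
Multiplier 10^2 → red.
±1% tolerance → brown.

green, green, red, brown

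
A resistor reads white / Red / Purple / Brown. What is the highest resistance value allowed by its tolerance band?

White → 9 (first significant figure)
Red → 2 (second significant figure)
Violet → ×10^7 multiplier
Brown → ±1% tolerance
92 × 10000000 = 920000000 Ω
Highest = 920000000 × (1 + 1/100) = 929200000 Ω.

929200000 Ω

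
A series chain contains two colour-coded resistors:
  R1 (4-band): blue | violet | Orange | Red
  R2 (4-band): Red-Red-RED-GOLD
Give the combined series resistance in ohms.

R1: blue, violet → 67; orange ×10^3 → 67000 Ω.
R2: red, red → 22; red ×10^2 → 2200 Ω.
Series: 67000 + 2200 = 69200 Ω.

69200 Ω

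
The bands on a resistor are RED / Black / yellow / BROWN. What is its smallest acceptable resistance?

198000 Ω

Red → 2 (first significant figure)
Black → 0 (second significant figure)
Yellow → ×10^4 multiplier
Brown → ±1% tolerance
20 × 10000 = 200000 Ω
Smallest = 200000 × (1 − 1/100) = 198000 Ω.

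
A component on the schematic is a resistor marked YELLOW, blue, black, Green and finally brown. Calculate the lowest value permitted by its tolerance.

45540000 Ω

Yellow → 4 (first significant figure)
Blue → 6 (second significant figure)
Black → 0 (third significant figure)
Green → ×10^5 multiplier
Brown → ±1% tolerance
460 × 100000 = 46000000 Ω
Lowest = 46000000 × (1 − 1/100) = 45540000 Ω.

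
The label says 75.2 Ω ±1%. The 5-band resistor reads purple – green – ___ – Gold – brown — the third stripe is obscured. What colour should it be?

75.2 Ω = 752 × 10^-1.
The third band gives digit 2 of the significand, and 2 is red.

red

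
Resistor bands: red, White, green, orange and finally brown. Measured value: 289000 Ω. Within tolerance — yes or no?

Red → 2 (first significant figure)
White → 9 (second significant figure)
Green → 5 (third significant figure)
Orange → ×10^3 multiplier
Brown → ±1% tolerance
295 × 1000 = 295000 Ω
Allowed range: 292050 Ω to 297950 Ω.
289000 Ω lies outside that range.

no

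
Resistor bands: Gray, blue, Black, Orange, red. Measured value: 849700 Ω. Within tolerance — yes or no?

yes

Grey → 8 (first significant figure)
Blue → 6 (second significant figure)
Black → 0 (third significant figure)
Orange → ×10^3 multiplier
Red → ±2% tolerance
860 × 1000 = 860000 Ω
Allowed range: 842800 Ω to 877200 Ω.
849700 Ω lies inside that range.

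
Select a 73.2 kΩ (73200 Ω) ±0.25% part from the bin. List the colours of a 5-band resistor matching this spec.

73200 Ω = 732 × 10^2.
7 → violet
3 → orange
2 → red
Multiplier 10^2 → red.
±0.25% tolerance → blue.

violet, orange, red, red, blue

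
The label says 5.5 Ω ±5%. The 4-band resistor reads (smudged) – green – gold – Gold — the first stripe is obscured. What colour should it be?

green

5.5 Ω = 55 × 10^-1.
The first band gives digit 5 of the significand, and 5 is green.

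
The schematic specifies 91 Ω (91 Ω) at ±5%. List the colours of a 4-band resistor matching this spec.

white, brown, black, gold

91 Ω = 91 × 10^0.
9 → white
1 → brown
Multiplier 10^0 → black.
±5% tolerance → gold.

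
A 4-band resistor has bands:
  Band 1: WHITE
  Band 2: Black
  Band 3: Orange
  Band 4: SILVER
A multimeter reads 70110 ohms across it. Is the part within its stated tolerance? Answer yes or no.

White → 9 (first significant figure)
Black → 0 (second significant figure)
Orange → ×10^3 multiplier
Silver → ±10% tolerance
90 × 1000 = 90000 Ω
Allowed range: 81000 Ω to 99000 Ω.
70110 ohms lies outside that range.

no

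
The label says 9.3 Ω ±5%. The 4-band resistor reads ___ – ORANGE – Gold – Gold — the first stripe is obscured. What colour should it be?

9.3 Ω = 93 × 10^-1.
The first band gives digit 9 of the significand, and 9 is white.

white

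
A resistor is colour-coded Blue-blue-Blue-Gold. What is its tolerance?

±5%

The last band, gold, is the tolerance band.
Gold corresponds to ±5%.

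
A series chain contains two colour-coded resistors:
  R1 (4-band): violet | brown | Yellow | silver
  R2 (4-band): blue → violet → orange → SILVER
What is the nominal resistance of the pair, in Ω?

777000 Ω

R1: violet, brown → 71; yellow ×10^4 → 710000 Ω.
R2: blue, violet → 67; orange ×10^3 → 67000 Ω.
Series: 710000 + 67000 = 777000 Ω.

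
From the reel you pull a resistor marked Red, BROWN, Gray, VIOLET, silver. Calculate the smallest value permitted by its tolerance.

Red → 2 (first significant figure)
Brown → 1 (second significant figure)
Grey → 8 (third significant figure)
Violet → ×10^7 multiplier
Silver → ±10% tolerance
218 × 10000000 = 2180000000 Ω
Smallest = 2180000000 × (1 − 10/100) = 1962000000 Ω.

1962000000 Ω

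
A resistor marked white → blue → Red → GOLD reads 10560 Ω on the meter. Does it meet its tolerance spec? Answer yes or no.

White → 9 (first significant figure)
Blue → 6 (second significant figure)
Red → ×10^2 multiplier
Gold → ±5% tolerance
96 × 100 = 9600 Ω
Allowed range: 9120 Ω to 10080 Ω.
10560 Ω lies outside that range.

no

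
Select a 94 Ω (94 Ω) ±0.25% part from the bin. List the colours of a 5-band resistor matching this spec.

white, yellow, black, gold, blue

94 Ω = 940 × 10^-1.
9 → white
4 → yellow
0 → black
Multiplier 10^-1 → gold.
±0.25% tolerance → blue.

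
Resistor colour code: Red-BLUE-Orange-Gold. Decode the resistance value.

26000 Ω

Red → 2 (first significant figure)
Blue → 6 (second significant figure)
Orange → ×10^3 multiplier
26 × 1000 = 26000 Ω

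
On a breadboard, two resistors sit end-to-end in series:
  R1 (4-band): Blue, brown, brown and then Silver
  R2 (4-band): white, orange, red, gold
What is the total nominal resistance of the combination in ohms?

R1: blue, brown → 61; brown ×10 → 610 Ω.
R2: white, orange → 93; red ×10^2 → 9300 Ω.
Series: 610 + 9300 = 9910 Ω.

9910 Ω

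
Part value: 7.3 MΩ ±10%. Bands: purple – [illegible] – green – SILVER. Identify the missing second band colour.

7300000 Ω = 73 × 10^5.
The second band gives digit 3 of the significand, and 3 is orange.

orange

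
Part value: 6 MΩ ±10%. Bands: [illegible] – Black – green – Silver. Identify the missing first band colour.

blue

6000000 Ω = 60 × 10^5.
The first band gives digit 6 of the significand, and 6 is blue.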